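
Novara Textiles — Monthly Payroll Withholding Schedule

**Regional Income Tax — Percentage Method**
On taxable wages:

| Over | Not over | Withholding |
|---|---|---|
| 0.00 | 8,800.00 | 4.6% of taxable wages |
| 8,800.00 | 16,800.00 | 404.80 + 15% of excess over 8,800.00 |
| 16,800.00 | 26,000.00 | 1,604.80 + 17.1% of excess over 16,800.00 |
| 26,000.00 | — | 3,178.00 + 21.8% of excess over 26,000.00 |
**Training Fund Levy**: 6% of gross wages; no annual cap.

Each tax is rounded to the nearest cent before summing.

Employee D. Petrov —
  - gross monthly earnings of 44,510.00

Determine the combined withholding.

9,883.78

Regional Income Tax: taxable = 44,510.00
  3,178.00 + 21.8% × (44,510.00 − 26,000.00) = 3,178.00 + 21.8% × 18,510.00 = 7,213.18
Training Fund Levy: 6% × 44,510.00 = 2,670.60
Total: 7,213.18 + 2,670.60 = 9,883.78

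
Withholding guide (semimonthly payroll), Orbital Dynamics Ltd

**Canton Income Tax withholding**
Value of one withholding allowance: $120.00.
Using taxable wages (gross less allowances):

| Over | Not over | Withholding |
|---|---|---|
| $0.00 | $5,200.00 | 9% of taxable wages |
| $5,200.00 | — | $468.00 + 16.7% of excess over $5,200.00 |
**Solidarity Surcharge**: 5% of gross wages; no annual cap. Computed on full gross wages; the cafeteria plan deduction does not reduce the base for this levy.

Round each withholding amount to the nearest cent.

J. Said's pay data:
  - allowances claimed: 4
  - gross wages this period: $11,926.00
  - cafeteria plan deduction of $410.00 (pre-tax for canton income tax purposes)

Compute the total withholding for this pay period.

Canton Income Tax: taxable = $11,926.00 − $410.00 − 4×$120.00 = $11,036.00
  $468.00 + 16.7% × ($11,036.00 − $5,200.00) = $468.00 + 16.7% × $5,836.00 = $1,442.61
Solidarity Surcharge: 5% × $11,926.00 = $596.30
Total: $1,442.61 + $596.30 = $2,038.91

$2,038.91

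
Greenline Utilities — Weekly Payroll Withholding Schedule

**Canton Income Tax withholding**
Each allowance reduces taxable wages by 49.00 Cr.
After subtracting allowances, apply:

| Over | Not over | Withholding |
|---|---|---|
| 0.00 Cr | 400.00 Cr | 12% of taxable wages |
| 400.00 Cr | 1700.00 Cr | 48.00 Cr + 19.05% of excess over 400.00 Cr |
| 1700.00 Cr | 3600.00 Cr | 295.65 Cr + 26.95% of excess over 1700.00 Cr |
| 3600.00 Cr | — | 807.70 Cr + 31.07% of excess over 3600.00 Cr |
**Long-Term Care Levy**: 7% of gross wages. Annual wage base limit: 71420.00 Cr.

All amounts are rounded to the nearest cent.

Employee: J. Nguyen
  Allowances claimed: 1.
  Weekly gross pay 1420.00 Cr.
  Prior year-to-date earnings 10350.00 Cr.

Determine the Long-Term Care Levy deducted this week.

Long-Term Care Levy: 7% × 1420.00 Cr = 99.40 Cr

99.40 Cr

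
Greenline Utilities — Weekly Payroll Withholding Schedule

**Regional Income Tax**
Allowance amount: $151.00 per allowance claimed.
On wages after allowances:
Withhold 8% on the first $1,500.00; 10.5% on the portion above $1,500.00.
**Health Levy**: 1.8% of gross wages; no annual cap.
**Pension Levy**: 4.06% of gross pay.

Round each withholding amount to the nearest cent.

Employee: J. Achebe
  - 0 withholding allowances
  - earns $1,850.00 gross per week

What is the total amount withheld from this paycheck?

$265.16

Regional Income Tax: taxable = $1,850.00
  $120.00 + 10.5% × ($1,850.00 − $1,500.00) = $120.00 + 10.5% × $350.00 = $156.75
Health Levy: 1.8% × $1,850.00 = $33.30
Pension Levy: 4.06% × $1,850.00 = $75.11
Total: $156.75 + $33.30 + $75.11 = $265.16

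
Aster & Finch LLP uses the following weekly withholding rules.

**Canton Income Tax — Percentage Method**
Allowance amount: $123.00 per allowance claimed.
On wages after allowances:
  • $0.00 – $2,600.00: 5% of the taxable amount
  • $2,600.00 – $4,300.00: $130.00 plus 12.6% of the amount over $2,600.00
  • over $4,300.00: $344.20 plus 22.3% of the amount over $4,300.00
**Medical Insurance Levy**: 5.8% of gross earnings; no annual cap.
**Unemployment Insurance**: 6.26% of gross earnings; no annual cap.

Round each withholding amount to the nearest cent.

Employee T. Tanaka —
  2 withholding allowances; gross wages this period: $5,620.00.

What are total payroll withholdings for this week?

Canton Income Tax: taxable = $5,620.00 − 2×$123.00 = $5,374.00
  $344.20 + 22.3% × ($5,374.00 − $4,300.00) = $344.20 + 22.3% × $1,074.00 = $583.70
Medical Insurance Levy: 5.8% × $5,620.00 = $325.96
Unemployment Insurance: 6.26% × $5,620.00 = $351.81
Total: $583.70 + $325.96 + $351.81 = $1,261.47

$1,261.47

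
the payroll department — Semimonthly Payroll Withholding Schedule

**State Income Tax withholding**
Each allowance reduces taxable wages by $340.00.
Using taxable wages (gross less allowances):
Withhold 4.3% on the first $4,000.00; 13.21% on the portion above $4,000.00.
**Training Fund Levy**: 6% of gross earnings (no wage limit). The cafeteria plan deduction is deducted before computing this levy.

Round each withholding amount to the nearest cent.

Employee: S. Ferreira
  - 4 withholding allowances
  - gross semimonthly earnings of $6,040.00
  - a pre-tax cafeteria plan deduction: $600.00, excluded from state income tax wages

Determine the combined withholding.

State Income Tax: taxable = $6,040.00 − $600.00 − 4×$340.00 = $4,080.00
  $172.00 + 13.21% × ($4,080.00 − $4,000.00) = $172.00 + 13.21% × $80.00 = $182.57
Training Fund Levy: 6% × $5,440.00 = $326.40
Total: $182.57 + $326.40 = $508.97

$508.97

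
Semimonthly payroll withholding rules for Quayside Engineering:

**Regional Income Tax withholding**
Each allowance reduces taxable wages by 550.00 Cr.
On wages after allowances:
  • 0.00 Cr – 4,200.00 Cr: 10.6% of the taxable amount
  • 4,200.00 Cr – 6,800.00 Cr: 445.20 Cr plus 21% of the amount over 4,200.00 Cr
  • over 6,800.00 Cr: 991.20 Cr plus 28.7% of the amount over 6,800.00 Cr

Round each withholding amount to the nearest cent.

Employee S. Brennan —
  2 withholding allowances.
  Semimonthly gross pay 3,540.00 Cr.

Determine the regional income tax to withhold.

258.64 Cr

Regional Income Tax: taxable = 3,540.00 Cr − 2×550.00 Cr = 2,440.00 Cr
  10.6% × 2,440.00 Cr = 258.64 Cr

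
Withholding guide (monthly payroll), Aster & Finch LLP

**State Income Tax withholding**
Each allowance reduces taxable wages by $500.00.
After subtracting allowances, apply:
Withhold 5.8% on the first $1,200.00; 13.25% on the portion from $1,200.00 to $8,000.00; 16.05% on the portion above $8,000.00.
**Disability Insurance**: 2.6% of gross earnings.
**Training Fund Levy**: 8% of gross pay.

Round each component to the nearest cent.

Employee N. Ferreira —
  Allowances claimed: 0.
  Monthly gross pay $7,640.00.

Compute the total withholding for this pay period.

State Income Tax: taxable = $7,640.00
  $69.60 + 13.25% × ($7,640.00 − $1,200.00) = $69.60 + 13.25% × $6,440.00 = $922.90
Disability Insurance: 2.6% × $7,640.00 = $198.64
Training Fund Levy: 8% × $7,640.00 = $611.20
Total: $922.90 + $198.64 + $611.20 = $1,732.74

$1,732.74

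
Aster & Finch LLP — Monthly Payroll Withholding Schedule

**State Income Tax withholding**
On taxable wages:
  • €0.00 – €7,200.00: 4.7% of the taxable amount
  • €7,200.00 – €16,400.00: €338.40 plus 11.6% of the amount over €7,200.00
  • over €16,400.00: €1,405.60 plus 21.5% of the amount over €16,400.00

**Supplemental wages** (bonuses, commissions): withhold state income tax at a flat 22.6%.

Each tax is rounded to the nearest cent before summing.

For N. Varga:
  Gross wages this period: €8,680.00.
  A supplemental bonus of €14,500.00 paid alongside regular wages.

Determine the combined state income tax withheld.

€3,787.08

State Income Tax: taxable = €8,680.00
  €338.40 + 11.6% × (€8,680.00 − €7,200.00) = €338.40 + 11.6% × €1,480.00 = €510.08
Supplemental (22.6% flat on bonus): 22.6% × €14,500.00 = €3,277.00
Total state income tax: €510.08 + €3,277.00 = €3,787.08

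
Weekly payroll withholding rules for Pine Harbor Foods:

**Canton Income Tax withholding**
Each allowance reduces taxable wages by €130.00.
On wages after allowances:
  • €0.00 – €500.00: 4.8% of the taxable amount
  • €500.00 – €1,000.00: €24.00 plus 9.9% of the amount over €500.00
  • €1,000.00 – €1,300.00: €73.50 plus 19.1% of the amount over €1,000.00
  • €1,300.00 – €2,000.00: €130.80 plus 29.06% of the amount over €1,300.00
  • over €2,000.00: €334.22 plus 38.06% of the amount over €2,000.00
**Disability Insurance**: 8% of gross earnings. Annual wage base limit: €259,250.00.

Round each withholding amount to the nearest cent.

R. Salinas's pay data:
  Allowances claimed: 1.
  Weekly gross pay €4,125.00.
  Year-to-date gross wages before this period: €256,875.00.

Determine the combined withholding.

Canton Income Tax: taxable = €4,125.00 − 1×€130.00 = €3,995.00
  €334.22 + 38.06% × (€3,995.00 − €2,000.00) = €334.22 + 38.06% × €1,995.00 = €1,093.52
Disability Insurance: cap €259,250.00 − YTD €256,875.00 = €2,375.00 subject; 8% × €2,375.00 = €190.00
Total: €1,093.52 + €190.00 = €1,283.52

€1,283.52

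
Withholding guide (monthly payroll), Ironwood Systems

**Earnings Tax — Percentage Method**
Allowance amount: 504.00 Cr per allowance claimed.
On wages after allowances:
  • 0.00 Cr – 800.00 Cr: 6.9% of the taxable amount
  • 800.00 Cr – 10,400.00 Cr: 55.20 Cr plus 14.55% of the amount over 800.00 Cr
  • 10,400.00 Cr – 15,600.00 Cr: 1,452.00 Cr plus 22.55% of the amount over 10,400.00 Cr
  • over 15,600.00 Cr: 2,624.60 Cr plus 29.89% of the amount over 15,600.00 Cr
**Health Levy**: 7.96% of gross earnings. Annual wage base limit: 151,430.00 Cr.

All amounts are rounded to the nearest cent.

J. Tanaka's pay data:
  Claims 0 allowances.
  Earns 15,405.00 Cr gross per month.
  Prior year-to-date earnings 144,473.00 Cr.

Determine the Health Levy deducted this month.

553.78 Cr

Health Levy: cap 151,430.00 Cr − YTD 144,473.00 Cr = 6,957.00 Cr subject; 7.96% × 6,957.00 Cr = 553.78 Cr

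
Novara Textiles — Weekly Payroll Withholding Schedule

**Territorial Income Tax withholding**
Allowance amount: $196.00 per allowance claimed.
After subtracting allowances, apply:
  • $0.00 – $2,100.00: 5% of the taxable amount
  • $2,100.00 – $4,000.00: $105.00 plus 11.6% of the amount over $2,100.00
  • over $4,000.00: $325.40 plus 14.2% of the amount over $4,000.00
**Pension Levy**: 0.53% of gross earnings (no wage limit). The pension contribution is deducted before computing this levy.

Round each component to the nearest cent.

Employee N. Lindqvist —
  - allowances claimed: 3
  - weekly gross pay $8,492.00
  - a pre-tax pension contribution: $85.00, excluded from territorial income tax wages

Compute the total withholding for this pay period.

$912.26

Territorial Income Tax: taxable = $8,492.00 − $85.00 − 3×$196.00 = $7,819.00
  $325.40 + 14.2% × ($7,819.00 − $4,000.00) = $325.40 + 14.2% × $3,819.00 = $867.70
Pension Levy: 0.53% × $8,407.00 = $44.56
Total: $867.70 + $44.56 = $912.26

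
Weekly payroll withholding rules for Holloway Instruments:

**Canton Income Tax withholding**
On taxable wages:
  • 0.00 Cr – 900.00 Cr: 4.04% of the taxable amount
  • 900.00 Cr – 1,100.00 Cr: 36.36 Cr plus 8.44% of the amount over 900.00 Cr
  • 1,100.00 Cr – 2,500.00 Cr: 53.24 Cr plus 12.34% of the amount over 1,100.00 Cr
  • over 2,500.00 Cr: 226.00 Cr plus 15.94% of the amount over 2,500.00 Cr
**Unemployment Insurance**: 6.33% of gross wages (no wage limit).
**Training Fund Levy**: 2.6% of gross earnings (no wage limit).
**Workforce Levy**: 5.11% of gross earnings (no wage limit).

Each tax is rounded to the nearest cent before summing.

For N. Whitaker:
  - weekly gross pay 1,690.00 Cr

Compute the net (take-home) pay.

Canton Income Tax: taxable = 1,690.00 Cr
  53.24 Cr + 12.34% × (1,690.00 Cr − 1,100.00 Cr) = 53.24 Cr + 12.34% × 590.00 Cr = 126.05 Cr
Unemployment Insurance: 6.33% × 1,690.00 Cr = 106.98 Cr
Training Fund Levy: 2.6% × 1,690.00 Cr = 43.94 Cr
Workforce Levy: 5.11% × 1,690.00 Cr = 86.36 Cr
Total withheld: 126.05 Cr + 106.98 Cr + 43.94 Cr + 86.36 Cr = 363.33 Cr
Net pay: 1,690.00 Cr − 363.33 Cr = 1,326.67 Cr

1,326.67 Cr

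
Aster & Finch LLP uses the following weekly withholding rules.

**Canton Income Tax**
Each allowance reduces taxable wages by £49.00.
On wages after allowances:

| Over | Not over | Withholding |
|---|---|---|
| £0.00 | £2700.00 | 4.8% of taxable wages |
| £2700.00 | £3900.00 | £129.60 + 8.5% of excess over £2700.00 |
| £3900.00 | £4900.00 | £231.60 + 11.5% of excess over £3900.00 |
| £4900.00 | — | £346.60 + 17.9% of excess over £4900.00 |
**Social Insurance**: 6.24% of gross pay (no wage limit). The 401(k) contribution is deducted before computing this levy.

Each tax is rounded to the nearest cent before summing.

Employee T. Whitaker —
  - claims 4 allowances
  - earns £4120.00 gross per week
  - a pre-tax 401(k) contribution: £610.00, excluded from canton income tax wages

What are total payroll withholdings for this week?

Canton Income Tax: taxable = £4120.00 − £610.00 − 4×£49.00 = £3314.00
  £129.60 + 8.5% × (£3314.00 − £2700.00) = £129.60 + 8.5% × £614.00 = £181.79
Social Insurance: 6.24% × £3510.00 = £219.02
Total: £181.79 + £219.02 = £400.81

£400.81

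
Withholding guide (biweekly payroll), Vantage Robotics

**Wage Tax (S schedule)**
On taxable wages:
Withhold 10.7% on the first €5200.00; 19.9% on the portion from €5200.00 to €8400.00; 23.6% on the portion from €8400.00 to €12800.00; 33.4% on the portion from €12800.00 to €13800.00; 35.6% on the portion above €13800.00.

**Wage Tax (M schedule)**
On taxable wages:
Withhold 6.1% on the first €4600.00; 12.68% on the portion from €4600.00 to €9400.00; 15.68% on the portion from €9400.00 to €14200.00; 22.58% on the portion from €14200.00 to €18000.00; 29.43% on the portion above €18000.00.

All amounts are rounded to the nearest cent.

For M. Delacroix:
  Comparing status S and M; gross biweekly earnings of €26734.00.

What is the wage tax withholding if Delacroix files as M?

Wage Tax (M): taxable = €26734.00
  €2499.92 + 29.43% × (€26734.00 − €18000.00) = €2499.92 + 29.43% × €8734.00 = €5070.34

€5070.34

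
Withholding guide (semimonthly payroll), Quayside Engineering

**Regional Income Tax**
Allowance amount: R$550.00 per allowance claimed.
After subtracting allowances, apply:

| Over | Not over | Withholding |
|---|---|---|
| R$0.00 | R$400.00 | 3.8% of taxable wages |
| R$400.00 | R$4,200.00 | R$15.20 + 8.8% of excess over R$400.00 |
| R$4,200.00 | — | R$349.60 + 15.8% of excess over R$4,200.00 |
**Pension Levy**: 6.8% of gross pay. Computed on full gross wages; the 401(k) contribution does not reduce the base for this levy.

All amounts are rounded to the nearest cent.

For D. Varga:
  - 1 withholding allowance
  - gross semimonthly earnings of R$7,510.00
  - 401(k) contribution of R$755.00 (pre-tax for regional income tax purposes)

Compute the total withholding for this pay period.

Regional Income Tax: taxable = R$7,510.00 − R$755.00 − 1×R$550.00 = R$6,205.00
  R$349.60 + 15.8% × (R$6,205.00 − R$4,200.00) = R$349.60 + 15.8% × R$2,005.00 = R$666.39
Pension Levy: 6.8% × R$7,510.00 = R$510.68
Total: R$666.39 + R$510.68 = R$1,177.07

R$1,177.07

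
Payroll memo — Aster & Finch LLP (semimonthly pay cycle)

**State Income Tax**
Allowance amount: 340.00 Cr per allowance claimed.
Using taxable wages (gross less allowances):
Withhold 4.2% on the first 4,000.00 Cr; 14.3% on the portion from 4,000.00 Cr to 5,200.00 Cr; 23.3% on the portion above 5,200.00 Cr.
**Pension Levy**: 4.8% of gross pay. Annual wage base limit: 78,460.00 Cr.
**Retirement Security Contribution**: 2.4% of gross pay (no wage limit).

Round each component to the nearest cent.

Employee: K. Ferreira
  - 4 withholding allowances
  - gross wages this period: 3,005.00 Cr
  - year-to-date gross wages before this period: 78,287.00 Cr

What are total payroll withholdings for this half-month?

149.51 Cr

State Income Tax: taxable = 3,005.00 Cr − 4×340.00 Cr = 1,645.00 Cr
  4.2% × 1,645.00 Cr = 69.09 Cr
Pension Levy: cap 78,460.00 Cr − YTD 78,287.00 Cr = 173.00 Cr subject; 4.8% × 173.00 Cr = 8.30 Cr
Retirement Security Contribution: 2.4% × 3,005.00 Cr = 72.12 Cr
Total: 69.09 Cr + 8.30 Cr + 72.12 Cr = 149.51 Cr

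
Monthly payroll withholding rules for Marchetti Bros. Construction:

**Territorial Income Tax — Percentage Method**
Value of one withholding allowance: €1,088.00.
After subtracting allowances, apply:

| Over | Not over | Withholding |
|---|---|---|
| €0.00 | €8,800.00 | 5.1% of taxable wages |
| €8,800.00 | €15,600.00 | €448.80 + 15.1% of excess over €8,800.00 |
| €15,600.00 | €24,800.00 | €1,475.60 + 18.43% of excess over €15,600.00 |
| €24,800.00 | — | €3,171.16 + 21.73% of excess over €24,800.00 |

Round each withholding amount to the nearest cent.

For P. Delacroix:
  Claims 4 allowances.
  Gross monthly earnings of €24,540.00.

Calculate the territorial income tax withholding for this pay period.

€2,321.17

Territorial Income Tax: taxable = €24,540.00 − 4×€1,088.00 = €20,188.00
  €1,475.60 + 18.43% × (€20,188.00 − €15,600.00) = €1,475.60 + 18.43% × €4,588.00 = €2,321.17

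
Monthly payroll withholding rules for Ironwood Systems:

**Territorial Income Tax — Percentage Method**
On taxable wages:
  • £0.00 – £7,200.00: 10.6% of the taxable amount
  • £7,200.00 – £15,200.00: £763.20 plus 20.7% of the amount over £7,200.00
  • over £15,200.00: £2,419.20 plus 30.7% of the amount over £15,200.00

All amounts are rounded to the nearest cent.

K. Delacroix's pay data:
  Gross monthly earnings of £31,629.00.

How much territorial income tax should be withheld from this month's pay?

Territorial Income Tax: taxable = £31,629.00
  £2,419.20 + 30.7% × (£31,629.00 − £15,200.00) = £2,419.20 + 30.7% × £16,429.00 = £7,462.90

£7,462.90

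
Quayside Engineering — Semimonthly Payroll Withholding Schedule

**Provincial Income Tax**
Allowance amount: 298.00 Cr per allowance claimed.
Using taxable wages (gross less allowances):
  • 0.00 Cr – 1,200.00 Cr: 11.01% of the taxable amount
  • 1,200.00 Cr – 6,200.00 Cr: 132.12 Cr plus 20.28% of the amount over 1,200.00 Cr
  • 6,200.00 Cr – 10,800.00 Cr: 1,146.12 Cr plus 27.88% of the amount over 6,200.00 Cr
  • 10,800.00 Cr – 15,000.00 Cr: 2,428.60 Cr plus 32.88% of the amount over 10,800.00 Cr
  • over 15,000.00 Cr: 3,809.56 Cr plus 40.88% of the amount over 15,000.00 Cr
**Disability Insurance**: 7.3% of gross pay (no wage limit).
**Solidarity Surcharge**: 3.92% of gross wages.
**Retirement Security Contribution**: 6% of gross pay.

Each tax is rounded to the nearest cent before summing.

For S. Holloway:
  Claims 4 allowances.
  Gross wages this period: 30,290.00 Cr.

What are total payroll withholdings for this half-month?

14,788.76 Cr

Provincial Income Tax: taxable = 30,290.00 Cr − 4×298.00 Cr = 29,098.00 Cr
  3,809.56 Cr + 40.88% × (29,098.00 Cr − 15,000.00 Cr) = 3,809.56 Cr + 40.88% × 14,098.00 Cr = 9,572.82 Cr
Disability Insurance: 7.3% × 30,290.00 Cr = 2,211.17 Cr
Solidarity Surcharge: 3.92% × 30,290.00 Cr = 1,187.37 Cr
Retirement Security Contribution: 6% × 30,290.00 Cr = 1,817.40 Cr
Total: 9,572.82 Cr + 2,211.17 Cr + 1,187.37 Cr + 1,817.40 Cr = 14,788.76 Cr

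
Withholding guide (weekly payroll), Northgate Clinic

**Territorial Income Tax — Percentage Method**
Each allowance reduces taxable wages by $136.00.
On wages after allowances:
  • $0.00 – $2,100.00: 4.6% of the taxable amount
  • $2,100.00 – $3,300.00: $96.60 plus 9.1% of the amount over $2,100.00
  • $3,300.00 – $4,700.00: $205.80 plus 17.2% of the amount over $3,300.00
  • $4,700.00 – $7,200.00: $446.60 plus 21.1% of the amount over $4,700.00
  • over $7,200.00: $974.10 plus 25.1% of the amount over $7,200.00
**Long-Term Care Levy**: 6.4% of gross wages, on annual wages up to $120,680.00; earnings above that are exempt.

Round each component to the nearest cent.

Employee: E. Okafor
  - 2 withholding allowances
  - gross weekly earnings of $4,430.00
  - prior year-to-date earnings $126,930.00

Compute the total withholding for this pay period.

$353.38

Territorial Income Tax: taxable = $4,430.00 − 2×$136.00 = $4,158.00
  $205.80 + 17.2% × ($4,158.00 − $3,300.00) = $205.80 + 17.2% × $858.00 = $353.38
Long-Term Care Levy: YTD $126,930.00 ≥ cap $120,680.00 → $0.00
Total: $353.38 + $0.00 = $353.38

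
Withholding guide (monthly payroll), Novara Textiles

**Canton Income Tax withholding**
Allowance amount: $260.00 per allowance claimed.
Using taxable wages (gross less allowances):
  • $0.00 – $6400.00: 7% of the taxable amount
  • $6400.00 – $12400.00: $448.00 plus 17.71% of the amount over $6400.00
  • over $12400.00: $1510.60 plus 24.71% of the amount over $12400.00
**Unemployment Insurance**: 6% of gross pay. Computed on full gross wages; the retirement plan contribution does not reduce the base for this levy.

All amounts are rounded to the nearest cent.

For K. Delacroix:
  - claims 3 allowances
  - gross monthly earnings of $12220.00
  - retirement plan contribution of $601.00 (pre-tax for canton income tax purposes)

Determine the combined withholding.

$1967.35

Canton Income Tax: taxable = $12220.00 − $601.00 − 3×$260.00 = $10839.00
  $448.00 + 17.71% × ($10839.00 − $6400.00) = $448.00 + 17.71% × $4439.00 = $1234.15
Unemployment Insurance: 6% × $12220.00 = $733.20
Total: $1234.15 + $733.20 = $1967.35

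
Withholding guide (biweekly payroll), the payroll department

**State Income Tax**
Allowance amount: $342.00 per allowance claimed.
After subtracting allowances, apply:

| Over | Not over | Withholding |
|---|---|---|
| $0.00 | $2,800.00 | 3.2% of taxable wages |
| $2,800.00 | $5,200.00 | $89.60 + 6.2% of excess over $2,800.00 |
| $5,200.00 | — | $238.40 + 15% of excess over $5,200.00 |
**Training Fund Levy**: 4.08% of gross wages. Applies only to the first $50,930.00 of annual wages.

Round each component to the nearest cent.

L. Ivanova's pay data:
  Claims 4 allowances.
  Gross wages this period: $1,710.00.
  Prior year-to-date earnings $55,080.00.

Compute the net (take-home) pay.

$1,699.06

State Income Tax: taxable = $1,710.00 − 4×$342.00 = $342.00
  3.2% × $342.00 = $10.94
Training Fund Levy: YTD $55,080.00 ≥ cap $50,930.00 → $0.00
Total withheld: $10.94 + $0.00 = $10.94
Net pay: $1,710.00 − $10.94 = $1,699.06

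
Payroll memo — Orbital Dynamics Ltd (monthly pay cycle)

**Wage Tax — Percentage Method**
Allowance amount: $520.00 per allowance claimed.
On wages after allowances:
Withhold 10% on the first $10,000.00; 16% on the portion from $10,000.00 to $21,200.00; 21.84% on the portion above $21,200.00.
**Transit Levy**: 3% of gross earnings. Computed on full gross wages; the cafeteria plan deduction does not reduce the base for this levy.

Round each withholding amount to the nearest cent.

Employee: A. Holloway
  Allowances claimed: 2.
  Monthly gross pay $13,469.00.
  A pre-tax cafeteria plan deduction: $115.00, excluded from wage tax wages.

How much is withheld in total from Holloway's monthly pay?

$1,774.31

Wage Tax: taxable = $13,469.00 − $115.00 − 2×$520.00 = $12,314.00
  $1,000.00 + 16% × ($12,314.00 − $10,000.00) = $1,000.00 + 16% × $2,314.00 = $1,370.24
Transit Levy: 3% × $13,469.00 = $404.07
Total: $1,370.24 + $404.07 = $1,774.31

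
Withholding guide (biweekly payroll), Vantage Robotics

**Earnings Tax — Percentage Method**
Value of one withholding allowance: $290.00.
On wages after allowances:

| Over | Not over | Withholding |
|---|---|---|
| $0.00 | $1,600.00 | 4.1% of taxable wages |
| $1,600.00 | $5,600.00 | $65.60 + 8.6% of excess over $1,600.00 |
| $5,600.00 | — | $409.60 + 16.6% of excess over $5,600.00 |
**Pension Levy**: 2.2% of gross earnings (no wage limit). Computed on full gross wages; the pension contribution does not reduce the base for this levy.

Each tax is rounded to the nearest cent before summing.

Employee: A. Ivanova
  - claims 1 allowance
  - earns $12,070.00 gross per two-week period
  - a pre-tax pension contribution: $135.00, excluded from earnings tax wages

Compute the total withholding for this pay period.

$1,678.61

Earnings Tax: taxable = $12,070.00 − $135.00 − 1×$290.00 = $11,645.00
  $409.60 + 16.6% × ($11,645.00 − $5,600.00) = $409.60 + 16.6% × $6,045.00 = $1,413.07
Pension Levy: 2.2% × $12,070.00 = $265.54
Total: $1,413.07 + $265.54 = $1,678.61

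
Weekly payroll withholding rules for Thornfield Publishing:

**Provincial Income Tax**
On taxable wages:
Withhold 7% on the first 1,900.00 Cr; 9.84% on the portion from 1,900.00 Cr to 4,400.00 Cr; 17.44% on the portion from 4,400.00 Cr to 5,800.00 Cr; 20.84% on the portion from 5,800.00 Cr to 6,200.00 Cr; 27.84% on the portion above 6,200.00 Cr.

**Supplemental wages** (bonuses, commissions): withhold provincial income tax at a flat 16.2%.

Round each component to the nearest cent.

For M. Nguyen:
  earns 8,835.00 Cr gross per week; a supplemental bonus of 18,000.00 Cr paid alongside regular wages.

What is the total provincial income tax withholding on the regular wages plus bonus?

4,356.10 Cr

Provincial Income Tax: taxable = 8,835.00 Cr
  706.52 Cr + 27.84% × (8,835.00 Cr − 6,200.00 Cr) = 706.52 Cr + 27.84% × 2,635.00 Cr = 1,440.10 Cr
Supplemental (16.2% flat on bonus): 16.2% × 18,000.00 Cr = 2,916.00 Cr
Total provincial income tax: 1,440.10 Cr + 2,916.00 Cr = 4,356.10 Cr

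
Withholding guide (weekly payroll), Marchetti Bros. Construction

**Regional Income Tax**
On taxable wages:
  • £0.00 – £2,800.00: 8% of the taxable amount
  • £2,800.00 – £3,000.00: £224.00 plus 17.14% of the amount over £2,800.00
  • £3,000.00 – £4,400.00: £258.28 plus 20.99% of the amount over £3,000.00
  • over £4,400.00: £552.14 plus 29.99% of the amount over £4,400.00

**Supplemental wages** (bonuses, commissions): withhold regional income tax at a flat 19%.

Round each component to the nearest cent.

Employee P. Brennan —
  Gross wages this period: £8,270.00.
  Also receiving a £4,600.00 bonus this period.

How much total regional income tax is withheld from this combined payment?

£2,586.75

Regional Income Tax: taxable = £8,270.00
  £552.14 + 29.99% × (£8,270.00 − £4,400.00) = £552.14 + 29.99% × £3,870.00 = £1,712.75
Supplemental (19% flat on bonus): 19% × £4,600.00 = £874.00
Total regional income tax: £1,712.75 + £874.00 = £2,586.75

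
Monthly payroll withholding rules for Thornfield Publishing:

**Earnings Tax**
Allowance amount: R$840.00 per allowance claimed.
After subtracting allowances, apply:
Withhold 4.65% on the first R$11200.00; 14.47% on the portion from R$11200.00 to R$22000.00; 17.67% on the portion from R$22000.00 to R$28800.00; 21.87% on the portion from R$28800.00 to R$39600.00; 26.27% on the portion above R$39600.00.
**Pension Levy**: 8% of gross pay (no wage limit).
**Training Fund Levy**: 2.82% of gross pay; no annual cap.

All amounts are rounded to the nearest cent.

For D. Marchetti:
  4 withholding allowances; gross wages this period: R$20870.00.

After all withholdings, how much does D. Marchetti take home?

Earnings Tax: taxable = R$20870.00 − 4×R$840.00 = R$17510.00
  R$520.80 + 14.47% × (R$17510.00 − R$11200.00) = R$520.80 + 14.47% × R$6310.00 = R$1433.86
Pension Levy: 8% × R$20870.00 = R$1669.60
Training Fund Levy: 2.82% × R$20870.00 = R$588.53
Total withheld: R$1433.86 + R$1669.60 + R$588.53 = R$3691.99
Net pay: R$20870.00 − R$3691.99 = R$17178.01

R$17178.01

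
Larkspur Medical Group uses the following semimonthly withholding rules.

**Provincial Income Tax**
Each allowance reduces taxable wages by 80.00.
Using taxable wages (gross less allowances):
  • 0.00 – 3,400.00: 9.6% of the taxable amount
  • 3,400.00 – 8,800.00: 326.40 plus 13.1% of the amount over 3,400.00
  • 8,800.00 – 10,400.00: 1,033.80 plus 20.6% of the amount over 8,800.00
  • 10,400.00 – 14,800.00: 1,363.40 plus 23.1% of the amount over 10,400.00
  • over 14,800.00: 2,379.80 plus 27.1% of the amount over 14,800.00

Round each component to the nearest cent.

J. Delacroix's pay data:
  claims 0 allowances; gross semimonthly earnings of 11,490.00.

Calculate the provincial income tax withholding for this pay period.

1,615.19

Provincial Income Tax: taxable = 11,490.00
  1,363.40 + 23.1% × (11,490.00 − 10,400.00) = 1,363.40 + 23.1% × 1,090.00 = 1,615.19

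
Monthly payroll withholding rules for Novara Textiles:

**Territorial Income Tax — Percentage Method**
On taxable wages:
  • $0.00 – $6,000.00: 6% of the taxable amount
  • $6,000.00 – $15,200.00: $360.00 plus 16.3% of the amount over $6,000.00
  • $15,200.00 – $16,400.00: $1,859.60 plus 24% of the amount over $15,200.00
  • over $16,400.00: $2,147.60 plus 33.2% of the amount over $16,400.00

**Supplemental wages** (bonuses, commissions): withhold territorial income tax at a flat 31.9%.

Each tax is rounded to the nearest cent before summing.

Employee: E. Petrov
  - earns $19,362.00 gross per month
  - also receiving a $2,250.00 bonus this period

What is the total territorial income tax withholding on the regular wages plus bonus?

Territorial Income Tax: taxable = $19,362.00
  $2,147.60 + 33.2% × ($19,362.00 − $16,400.00) = $2,147.60 + 33.2% × $2,962.00 = $3,130.98
Supplemental (31.9% flat on bonus): 31.9% × $2,250.00 = $717.75
Total territorial income tax: $3,130.98 + $717.75 = $3,848.73

$3,848.73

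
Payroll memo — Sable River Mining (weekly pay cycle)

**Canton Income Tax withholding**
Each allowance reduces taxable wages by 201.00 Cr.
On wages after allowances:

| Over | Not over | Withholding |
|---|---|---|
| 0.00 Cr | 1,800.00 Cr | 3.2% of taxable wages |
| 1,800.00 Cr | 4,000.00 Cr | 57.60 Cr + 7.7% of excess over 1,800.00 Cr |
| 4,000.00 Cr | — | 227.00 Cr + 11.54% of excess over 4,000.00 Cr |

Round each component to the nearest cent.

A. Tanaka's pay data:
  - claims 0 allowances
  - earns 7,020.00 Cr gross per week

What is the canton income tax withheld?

Canton Income Tax: taxable = 7,020.00 Cr
  227.00 Cr + 11.54% × (7,020.00 Cr − 4,000.00 Cr) = 227.00 Cr + 11.54% × 3,020.00 Cr = 575.51 Cr

575.51 Cr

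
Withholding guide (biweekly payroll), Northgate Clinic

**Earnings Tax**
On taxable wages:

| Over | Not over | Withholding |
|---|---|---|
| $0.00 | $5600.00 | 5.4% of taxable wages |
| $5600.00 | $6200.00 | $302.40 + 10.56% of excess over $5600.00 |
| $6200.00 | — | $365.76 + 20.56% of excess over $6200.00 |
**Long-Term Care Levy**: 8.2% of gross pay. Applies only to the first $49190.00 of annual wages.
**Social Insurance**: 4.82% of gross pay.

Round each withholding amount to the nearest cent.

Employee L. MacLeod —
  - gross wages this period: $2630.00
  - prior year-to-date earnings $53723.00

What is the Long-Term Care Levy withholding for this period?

$0.00

Long-Term Care Levy: YTD $53723.00 ≥ cap $49190.00 → $0.00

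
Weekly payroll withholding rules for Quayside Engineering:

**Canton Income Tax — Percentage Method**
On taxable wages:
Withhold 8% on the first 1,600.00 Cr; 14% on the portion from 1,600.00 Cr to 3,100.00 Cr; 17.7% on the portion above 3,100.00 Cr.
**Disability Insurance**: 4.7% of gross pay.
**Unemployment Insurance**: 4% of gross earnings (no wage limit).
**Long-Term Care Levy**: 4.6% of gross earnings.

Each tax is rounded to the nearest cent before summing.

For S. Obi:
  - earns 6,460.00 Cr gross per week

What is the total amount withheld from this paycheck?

Canton Income Tax: taxable = 6,460.00 Cr
  338.00 Cr + 17.7% × (6,460.00 Cr − 3,100.00 Cr) = 338.00 Cr + 17.7% × 3,360.00 Cr = 932.72 Cr
Disability Insurance: 4.7% × 6,460.00 Cr = 303.62 Cr
Unemployment Insurance: 4% × 6,460.00 Cr = 258.40 Cr
Long-Term Care Levy: 4.6% × 6,460.00 Cr = 297.16 Cr
Total: 932.72 Cr + 303.62 Cr + 258.40 Cr + 297.16 Cr = 1,791.90 Cr

1,791.90 Cr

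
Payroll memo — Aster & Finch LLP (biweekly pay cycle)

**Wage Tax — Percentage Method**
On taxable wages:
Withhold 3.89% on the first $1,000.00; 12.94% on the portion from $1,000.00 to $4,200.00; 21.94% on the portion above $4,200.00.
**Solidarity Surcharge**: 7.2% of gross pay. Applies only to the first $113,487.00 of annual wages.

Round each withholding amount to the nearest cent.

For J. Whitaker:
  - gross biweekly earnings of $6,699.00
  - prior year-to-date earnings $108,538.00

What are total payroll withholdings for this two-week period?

Wage Tax: taxable = $6,699.00
  $452.98 + 21.94% × ($6,699.00 − $4,200.00) = $452.98 + 21.94% × $2,499.00 = $1,001.26
Solidarity Surcharge: cap $113,487.00 − YTD $108,538.00 = $4,949.00 subject; 7.2% × $4,949.00 = $356.33
Total: $1,001.26 + $356.33 = $1,357.59

$1,357.59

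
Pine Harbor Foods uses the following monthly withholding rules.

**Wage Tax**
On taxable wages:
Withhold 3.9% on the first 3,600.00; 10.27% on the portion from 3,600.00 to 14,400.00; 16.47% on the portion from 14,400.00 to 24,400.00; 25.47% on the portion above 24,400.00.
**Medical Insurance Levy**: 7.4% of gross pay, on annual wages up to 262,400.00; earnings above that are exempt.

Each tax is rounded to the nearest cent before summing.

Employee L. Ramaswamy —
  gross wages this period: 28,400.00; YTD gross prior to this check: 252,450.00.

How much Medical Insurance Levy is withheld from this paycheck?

736.30

Medical Insurance Levy: cap 262,400.00 − YTD 252,450.00 = 9,950.00 subject; 7.4% × 9,950.00 = 736.30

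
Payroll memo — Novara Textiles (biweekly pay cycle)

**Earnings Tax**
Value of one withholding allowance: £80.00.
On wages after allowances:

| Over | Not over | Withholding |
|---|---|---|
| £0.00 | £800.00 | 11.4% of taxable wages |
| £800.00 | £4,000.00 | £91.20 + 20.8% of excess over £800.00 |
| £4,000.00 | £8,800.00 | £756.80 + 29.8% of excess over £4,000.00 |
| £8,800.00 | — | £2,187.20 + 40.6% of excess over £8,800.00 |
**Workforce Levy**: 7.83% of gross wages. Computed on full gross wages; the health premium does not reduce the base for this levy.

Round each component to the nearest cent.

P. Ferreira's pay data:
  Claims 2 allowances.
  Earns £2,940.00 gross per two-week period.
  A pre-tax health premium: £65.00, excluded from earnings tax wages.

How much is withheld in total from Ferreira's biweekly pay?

£719.72

Earnings Tax: taxable = £2,940.00 − £65.00 − 2×£80.00 = £2,715.00
  £91.20 + 20.8% × (£2,715.00 − £800.00) = £91.20 + 20.8% × £1,915.00 = £489.52
Workforce Levy: 7.83% × £2,940.00 = £230.20
Total: £489.52 + £230.20 = £719.72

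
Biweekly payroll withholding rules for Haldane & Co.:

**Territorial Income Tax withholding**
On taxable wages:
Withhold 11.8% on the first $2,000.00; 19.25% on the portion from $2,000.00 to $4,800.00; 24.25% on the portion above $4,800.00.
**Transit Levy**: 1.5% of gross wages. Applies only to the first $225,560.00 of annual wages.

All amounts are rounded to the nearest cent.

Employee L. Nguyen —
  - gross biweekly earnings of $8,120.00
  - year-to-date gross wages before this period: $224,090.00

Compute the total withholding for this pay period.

Territorial Income Tax: taxable = $8,120.00
  $775.00 + 24.25% × ($8,120.00 − $4,800.00) = $775.00 + 24.25% × $3,320.00 = $1,580.10
Transit Levy: cap $225,560.00 − YTD $224,090.00 = $1,470.00 subject; 1.5% × $1,470.00 = $22.05
Total: $1,580.10 + $22.05 = $1,602.15

$1,602.15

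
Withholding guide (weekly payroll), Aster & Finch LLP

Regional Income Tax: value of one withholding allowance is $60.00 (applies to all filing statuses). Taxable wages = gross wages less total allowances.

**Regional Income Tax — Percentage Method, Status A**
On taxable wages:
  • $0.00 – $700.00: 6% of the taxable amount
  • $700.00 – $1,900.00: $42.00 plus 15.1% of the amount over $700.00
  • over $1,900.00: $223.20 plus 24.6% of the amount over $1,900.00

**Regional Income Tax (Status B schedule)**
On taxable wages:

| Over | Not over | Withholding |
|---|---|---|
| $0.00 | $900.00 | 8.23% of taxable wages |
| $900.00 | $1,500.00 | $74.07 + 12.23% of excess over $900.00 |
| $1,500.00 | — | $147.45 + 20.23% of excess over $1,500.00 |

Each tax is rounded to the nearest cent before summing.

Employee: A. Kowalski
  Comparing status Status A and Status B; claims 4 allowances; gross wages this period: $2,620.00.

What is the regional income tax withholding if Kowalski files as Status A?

$341.28

Regional Income Tax (Status A): taxable = $2,620.00 − 4×$60.00 = $2,380.00
  $223.20 + 24.6% × ($2,380.00 − $1,900.00) = $223.20 + 24.6% × $480.00 = $341.28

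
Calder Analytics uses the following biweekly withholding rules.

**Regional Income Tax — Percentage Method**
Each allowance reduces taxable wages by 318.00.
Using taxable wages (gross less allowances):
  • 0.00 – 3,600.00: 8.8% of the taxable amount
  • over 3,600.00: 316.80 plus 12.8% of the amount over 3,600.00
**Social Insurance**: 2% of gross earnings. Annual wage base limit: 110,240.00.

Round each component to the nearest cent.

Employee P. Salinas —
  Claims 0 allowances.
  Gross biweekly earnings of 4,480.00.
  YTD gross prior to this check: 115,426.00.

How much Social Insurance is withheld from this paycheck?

Social Insurance: YTD 115,426.00 ≥ cap 110,240.00 → 0.00

0.00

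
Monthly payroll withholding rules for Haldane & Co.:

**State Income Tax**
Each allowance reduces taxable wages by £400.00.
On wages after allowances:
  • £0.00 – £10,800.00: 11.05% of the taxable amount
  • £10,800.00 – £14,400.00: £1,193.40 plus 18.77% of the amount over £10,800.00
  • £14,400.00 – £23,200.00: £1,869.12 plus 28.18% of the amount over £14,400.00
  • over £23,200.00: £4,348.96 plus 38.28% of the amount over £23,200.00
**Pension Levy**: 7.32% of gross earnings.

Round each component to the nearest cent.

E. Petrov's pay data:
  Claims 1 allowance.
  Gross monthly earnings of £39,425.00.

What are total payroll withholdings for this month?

£13,292.68

State Income Tax: taxable = £39,425.00 − 1×£400.00 = £39,025.00
  £4,348.96 + 38.28% × (£39,025.00 − £23,200.00) = £4,348.96 + 38.28% × £15,825.00 = £10,406.77
Pension Levy: 7.32% × £39,425.00 = £2,885.91
Total: £10,406.77 + £2,885.91 = £13,292.68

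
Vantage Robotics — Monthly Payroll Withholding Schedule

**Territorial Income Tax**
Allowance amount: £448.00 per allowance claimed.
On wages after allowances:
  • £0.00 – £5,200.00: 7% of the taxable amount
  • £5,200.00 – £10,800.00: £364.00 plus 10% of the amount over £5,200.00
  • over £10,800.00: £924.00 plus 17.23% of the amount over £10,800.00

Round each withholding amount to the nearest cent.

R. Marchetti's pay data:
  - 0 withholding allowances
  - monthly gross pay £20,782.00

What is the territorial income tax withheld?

£2,643.90

Territorial Income Tax: taxable = £20,782.00
  £924.00 + 17.23% × (£20,782.00 − £10,800.00) = £924.00 + 17.23% × £9,982.00 = £2,643.90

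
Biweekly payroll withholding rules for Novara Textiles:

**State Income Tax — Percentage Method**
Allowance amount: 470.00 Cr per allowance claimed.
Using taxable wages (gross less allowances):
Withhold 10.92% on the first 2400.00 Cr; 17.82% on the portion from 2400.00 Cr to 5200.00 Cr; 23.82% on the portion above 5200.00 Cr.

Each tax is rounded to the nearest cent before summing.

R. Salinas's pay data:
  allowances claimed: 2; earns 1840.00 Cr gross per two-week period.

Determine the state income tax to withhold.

98.28 Cr

State Income Tax: taxable = 1840.00 Cr − 2×470.00 Cr = 900.00 Cr
  10.92% × 900.00 Cr = 98.28 Cr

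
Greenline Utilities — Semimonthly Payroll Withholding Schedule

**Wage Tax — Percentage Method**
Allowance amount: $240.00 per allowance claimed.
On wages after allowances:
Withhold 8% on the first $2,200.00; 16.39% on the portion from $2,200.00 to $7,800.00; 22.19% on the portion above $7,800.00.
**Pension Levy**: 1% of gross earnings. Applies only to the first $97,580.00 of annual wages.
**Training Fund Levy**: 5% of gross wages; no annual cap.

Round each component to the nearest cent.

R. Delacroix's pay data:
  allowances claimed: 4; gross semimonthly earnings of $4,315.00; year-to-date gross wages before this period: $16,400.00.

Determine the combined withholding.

Wage Tax: taxable = $4,315.00 − 4×$240.00 = $3,355.00
  $176.00 + 16.39% × ($3,355.00 − $2,200.00) = $176.00 + 16.39% × $1,155.00 = $365.30
Pension Levy: 1% × $4,315.00 = $43.15
Training Fund Levy: 5% × $4,315.00 = $215.75
Total: $365.30 + $43.15 + $215.75 = $624.20

$624.20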